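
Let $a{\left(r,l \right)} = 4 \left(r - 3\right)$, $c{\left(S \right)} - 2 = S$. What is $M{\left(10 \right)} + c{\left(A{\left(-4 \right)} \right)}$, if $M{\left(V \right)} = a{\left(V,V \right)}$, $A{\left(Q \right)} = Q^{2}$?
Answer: $46$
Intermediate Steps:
$c{\left(S \right)} = 2 + S$
$a{\left(r,l \right)} = -12 + 4 r$ ($a{\left(r,l \right)} = 4 \left(-3 + r\right) = -12 + 4 r$)
$M{\left(V \right)} = -12 + 4 V$
$M{\left(10 \right)} + c{\left(A{\left(-4 \right)} \right)} = \left(-12 + 4 \cdot 10\right) + \left(2 + \left(-4\right)^{2}\right) = \left(-12 + 40\right) + \left(2 + 16\right) = 28 + 18 = 46$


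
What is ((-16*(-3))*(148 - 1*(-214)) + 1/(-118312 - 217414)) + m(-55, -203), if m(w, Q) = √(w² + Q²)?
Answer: 5833574975/335726 + √44234 ≈ 17586.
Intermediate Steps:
m(w, Q) = √(Q² + w²)
((-16*(-3))*(148 - 1*(-214)) + 1/(-118312 - 217414)) + m(-55, -203) = ((-16*(-3))*(148 - 1*(-214)) + 1/(-118312 - 217414)) + √((-203)² + (-55)²) = (48*(148 + 214) + 1/(-335726)) + √(41209 + 3025) = (48*362 - 1/335726) + √44234 = (17376 - 1/335726) + √44234 = 5833574975/335726 + √44234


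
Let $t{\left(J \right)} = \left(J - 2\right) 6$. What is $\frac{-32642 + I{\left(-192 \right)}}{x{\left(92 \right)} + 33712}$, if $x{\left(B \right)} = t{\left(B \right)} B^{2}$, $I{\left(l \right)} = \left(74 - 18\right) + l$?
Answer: $- \frac{16389}{2302136} \approx -0.007119$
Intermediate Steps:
$t{\left(J \right)} = -12 + 6 J$ ($t{\left(J \right)} = \left(-2 + J\right) 6 = -12 + 6 J$)
$I{\left(l \right)} = 56 + l$
$x{\left(B \right)} = B^{2} \left(-12 + 6 B\right)$ ($x{\left(B \right)} = \left(-12 + 6 B\right) B^{2} = B^{2} \left(-12 + 6 B\right)$)
$\frac{-32642 + I{\left(-192 \right)}}{x{\left(92 \right)} + 33712} = \frac{-32642 + \left(56 - 192\right)}{6 \cdot 92^{2} \left(-2 + 92\right) + 33712} = \frac{-32642 - 136}{6 \cdot 8464 \cdot 90 + 33712} = - \frac{32778}{4570560 + 33712} = - \frac{32778}{4604272} = \left(-32778\right) \frac{1}{4604272} = - \frac{16389}{2302136}$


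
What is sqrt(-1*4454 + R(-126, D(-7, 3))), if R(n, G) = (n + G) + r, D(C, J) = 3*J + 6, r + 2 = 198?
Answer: I*sqrt(4369) ≈ 66.098*I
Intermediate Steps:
r = 196 (r = -2 + 198 = 196)
D(C, J) = 6 + 3*J
R(n, G) = 196 + G + n (R(n, G) = (n + G) + 196 = (G + n) + 196 = 196 + G + n)
sqrt(-1*4454 + R(-126, D(-7, 3))) = sqrt(-1*4454 + (196 + (6 + 3*3) - 126)) = sqrt(-4454 + (196 + (6 + 9) - 126)) = sqrt(-4454 + (196 + 15 - 126)) = sqrt(-4454 + 85) = sqrt(-4369) = I*sqrt(4369)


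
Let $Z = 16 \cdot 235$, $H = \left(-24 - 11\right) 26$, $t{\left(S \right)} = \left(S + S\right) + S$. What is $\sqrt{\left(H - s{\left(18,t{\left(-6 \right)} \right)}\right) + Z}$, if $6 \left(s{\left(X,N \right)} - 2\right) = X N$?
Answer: $\sqrt{2902} \approx 53.87$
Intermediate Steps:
$t{\left(S \right)} = 3 S$ ($t{\left(S \right)} = 2 S + S = 3 S$)
$s{\left(X,N \right)} = 2 + \frac{N X}{6}$ ($s{\left(X,N \right)} = 2 + \frac{X N}{6} = 2 + \frac{N X}{6}$)
$H = -910$ ($H = \left(-35\right) 26 = -910$)
$Z = 3760$
$\sqrt{\left(H - s{\left(18,t{\left(-6 \right)} \right)}\right) + Z} = \sqrt{\left(-910 - \left(2 + \frac{1}{6} \cdot 3 \left(-6\right) 18\right)\right) + 3760} = \sqrt{\left(-910 - \left(2 + \frac{1}{6} \left(-18\right) 18\right)\right) + 3760} = \sqrt{\left(-910 - \left(2 - 54\right)\right) + 3760} = \sqrt{\left(-910 - -52\right) + 3760} = \sqrt{\left(-910 + 52\right) + 3760} = \sqrt{-858 + 3760} = \sqrt{2902}$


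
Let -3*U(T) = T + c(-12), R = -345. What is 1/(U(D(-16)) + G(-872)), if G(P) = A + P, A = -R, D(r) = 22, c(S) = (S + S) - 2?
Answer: -3/1577 ≈ -0.0019023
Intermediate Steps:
c(S) = -2 + 2*S (c(S) = 2*S - 2 = -2 + 2*S)
A = 345 (A = -1*(-345) = 345)
U(T) = 26/3 - T/3 (U(T) = -(T + (-2 + 2*(-12)))/3 = -(T + (-2 - 24))/3 = -(T - 26)/3 = -(-26 + T)/3 = 26/3 - T/3)
G(P) = 345 + P
1/(U(D(-16)) + G(-872)) = 1/((26/3 - ⅓*22) + (345 - 872)) = 1/((26/3 - 22/3) - 527) = 1/(4/3 - 527) = 1/(-1577/3) = -3/1577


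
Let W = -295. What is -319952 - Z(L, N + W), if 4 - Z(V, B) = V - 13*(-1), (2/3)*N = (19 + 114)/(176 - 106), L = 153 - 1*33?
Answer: -319823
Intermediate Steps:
L = 120 (L = 153 - 33 = 120)
N = 57/20 (N = 3*((19 + 114)/(176 - 106))/2 = 3*(133/70)/2 = 3*(133*(1/70))/2 = (3/2)*(19/10) = 57/20 ≈ 2.8500)
Z(V, B) = -9 - V (Z(V, B) = 4 - (V - 13*(-1)) = 4 - (V + 13) = 4 - (13 + V) = 4 + (-13 - V) = -9 - V)
-319952 - Z(L, N + W) = -319952 - (-9 - 1*120) = -319952 - (-9 - 120) = -319952 - 1*(-129) = -319952 + 129 = -319823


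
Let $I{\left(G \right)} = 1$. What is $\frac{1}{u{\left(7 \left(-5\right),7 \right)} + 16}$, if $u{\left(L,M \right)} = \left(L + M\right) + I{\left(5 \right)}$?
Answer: $- \frac{1}{11} \approx -0.090909$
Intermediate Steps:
$u{\left(L,M \right)} = 1 + L + M$ ($u{\left(L,M \right)} = \left(L + M\right) + 1 = 1 + L + M$)
$\frac{1}{u{\left(7 \left(-5\right),7 \right)} + 16} = \frac{1}{\left(1 + 7 \left(-5\right) + 7\right) + 16} = \frac{1}{\left(1 - 35 + 7\right) + 16} = \frac{1}{-27 + 16} = \frac{1}{-11} = - \frac{1}{11}$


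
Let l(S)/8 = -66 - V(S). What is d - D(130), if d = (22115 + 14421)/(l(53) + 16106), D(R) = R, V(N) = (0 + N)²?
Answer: -466378/3447 ≈ -135.30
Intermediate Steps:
V(N) = N²
l(S) = -528 - 8*S² (l(S) = 8*(-66 - S²) = -528 - 8*S²)
d = -18268/3447 (d = (22115 + 14421)/((-528 - 8*53²) + 16106) = 36536/((-528 - 8*2809) + 16106) = 36536/((-528 - 22472) + 16106) = 36536/(-23000 + 16106) = 36536/(-6894) = 36536*(-1/6894) = -18268/3447 ≈ -5.2997)
d - D(130) = -18268/3447 - 1*130 = -18268/3447 - 130 = -466378/3447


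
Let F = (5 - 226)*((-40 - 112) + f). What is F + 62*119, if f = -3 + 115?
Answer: 16218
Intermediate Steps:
f = 112
F = 8840 (F = (5 - 226)*((-40 - 112) + 112) = -221*(-152 + 112) = -221*(-40) = 8840)
F + 62*119 = 8840 + 62*119 = 8840 + 7378 = 16218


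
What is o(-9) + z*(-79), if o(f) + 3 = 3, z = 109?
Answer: -8611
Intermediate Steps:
o(f) = 0 (o(f) = -3 + 3 = 0)
o(-9) + z*(-79) = 0 + 109*(-79) = 0 - 8611 = -8611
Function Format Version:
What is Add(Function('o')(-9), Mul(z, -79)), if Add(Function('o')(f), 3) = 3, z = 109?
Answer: -8611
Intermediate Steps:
Function('o')(f) = 0 (Function('o')(f) = Add(-3, 3) = 0)
Add(Function('o')(-9), Mul(z, -79)) = Add(0, Mul(109, -79)) = Add(0, -8611) = -8611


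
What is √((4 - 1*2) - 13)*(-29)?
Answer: -29*I*√11 ≈ -96.182*I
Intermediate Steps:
√((4 - 1*2) - 13)*(-29) = √((4 - 2) - 13)*(-29) = √(2 - 13)*(-29) = √(-11)*(-29) = (I*√11)*(-29) = -29*I*√11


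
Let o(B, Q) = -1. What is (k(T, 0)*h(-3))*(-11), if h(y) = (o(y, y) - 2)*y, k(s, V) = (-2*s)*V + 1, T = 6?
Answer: -99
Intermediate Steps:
k(s, V) = 1 - 2*V*s (k(s, V) = -2*V*s + 1 = 1 - 2*V*s)
h(y) = -3*y (h(y) = (-1 - 2)*y = -3*y)
(k(T, 0)*h(-3))*(-11) = ((1 - 2*0*6)*(-3*(-3)))*(-11) = ((1 + 0)*9)*(-11) = (1*9)*(-11) = 9*(-11) = -99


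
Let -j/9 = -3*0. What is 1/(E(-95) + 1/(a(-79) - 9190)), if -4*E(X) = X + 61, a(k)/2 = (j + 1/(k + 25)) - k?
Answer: 487730/4145651 ≈ 0.11765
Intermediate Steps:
j = 0 (j = -(-27)*0 = -9*0 = 0)
a(k) = -2*k + 2/(25 + k) (a(k) = 2*((0 + 1/(k + 25)) - k) = 2*((0 + 1/(25 + k)) - k) = 2*(1/(25 + k) - k) = -2*k + 2/(25 + k))
E(X) = -61/4 - X/4 (E(X) = -(X + 61)/4 = -(61 + X)/4 = -61/4 - X/4)
1/(E(-95) + 1/(a(-79) - 9190)) = 1/((-61/4 - ¼*(-95)) + 1/(2*(1 - 1*(-79)² - 25*(-79))/(25 - 79) - 9190)) = 1/((-61/4 + 95/4) + 1/(2*(1 - 1*6241 + 1975)/(-54) - 9190)) = 1/(17/2 + 1/(2*(-1/54)*(1 - 6241 + 1975) - 9190)) = 1/(17/2 + 1/(2*(-1/54)*(-4265) - 9190)) = 1/(17/2 + 1/(4265/27 - 9190)) = 1/(17/2 + 1/(-243865/27)) = 1/(17/2 - 27/243865) = 1/(4145651/487730) = 487730/4145651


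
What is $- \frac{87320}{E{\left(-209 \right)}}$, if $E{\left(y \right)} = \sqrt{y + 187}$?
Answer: $\frac{43660 i \sqrt{22}}{11} \approx 18617.0 i$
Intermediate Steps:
$E{\left(y \right)} = \sqrt{187 + y}$
$- \frac{87320}{E{\left(-209 \right)}} = - \frac{87320}{\sqrt{187 - 209}} = - \frac{87320}{\sqrt{-22}} = - \frac{87320}{i \sqrt{22}} = - 87320 \left(- \frac{i \sqrt{22}}{22}\right) = \frac{43660 i \sqrt{22}}{11}$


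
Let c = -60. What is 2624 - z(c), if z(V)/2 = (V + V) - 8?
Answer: 2880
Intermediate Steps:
z(V) = -16 + 4*V (z(V) = 2*((V + V) - 8) = 2*(2*V - 8) = 2*(-8 + 2*V) = -16 + 4*V)
2624 - z(c) = 2624 - (-16 + 4*(-60)) = 2624 - (-16 - 240) = 2624 - 1*(-256) = 2624 + 256 = 2880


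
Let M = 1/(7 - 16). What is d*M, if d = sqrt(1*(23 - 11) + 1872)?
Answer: -2*sqrt(471)/9 ≈ -4.8228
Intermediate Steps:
M = -1/9 (M = 1/(-9) = -1/9 ≈ -0.11111)
d = 2*sqrt(471) (d = sqrt(1*12 + 1872) = sqrt(12 + 1872) = sqrt(1884) = 2*sqrt(471) ≈ 43.405)
d*M = (2*sqrt(471))*(-1/9) = -2*sqrt(471)/9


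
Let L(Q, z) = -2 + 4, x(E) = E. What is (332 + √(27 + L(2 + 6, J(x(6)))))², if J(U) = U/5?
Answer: (332 + √29)² ≈ 1.1383e+5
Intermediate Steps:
J(U) = U/5 (J(U) = U*(⅕) = U/5)
L(Q, z) = 2
(332 + √(27 + L(2 + 6, J(x(6)))))² = (332 + √(27 + 2))² = (332 + √29)²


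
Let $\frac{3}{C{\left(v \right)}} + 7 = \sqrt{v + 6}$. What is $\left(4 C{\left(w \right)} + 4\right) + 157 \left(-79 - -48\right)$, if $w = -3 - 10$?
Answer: $- \frac{9729}{2} - \frac{3 i \sqrt{7}}{14} \approx -4864.5 - 0.56695 i$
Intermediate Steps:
$w = -13$ ($w = -3 - 10 = -13$)
$C{\left(v \right)} = \frac{3}{-7 + \sqrt{6 + v}}$ ($C{\left(v \right)} = \frac{3}{-7 + \sqrt{v + 6}} = \frac{3}{-7 + \sqrt{6 + v}}$)
$\left(4 C{\left(w \right)} + 4\right) + 157 \left(-79 - -48\right) = \left(4 \frac{3}{-7 + \sqrt{6 - 13}} + 4\right) + 157 \left(-79 - -48\right) = \left(4 \frac{3}{-7 + \sqrt{-7}} + 4\right) + 157 \left(-79 + 48\right) = \left(4 \frac{3}{-7 + i \sqrt{7}} + 4\right) + 157 \left(-31\right) = \left(\frac{12}{-7 + i \sqrt{7}} + 4\right) - 4867 = \left(4 + \frac{12}{-7 + i \sqrt{7}}\right) - 4867 = -4863 + \frac{12}{-7 + i \sqrt{7}}$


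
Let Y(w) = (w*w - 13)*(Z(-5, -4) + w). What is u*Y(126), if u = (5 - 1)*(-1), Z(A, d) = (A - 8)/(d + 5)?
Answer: -7170076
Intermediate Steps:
Z(A, d) = (-8 + A)/(5 + d)
Y(w) = (-13 + w)*(-13 + w**2) (Y(w) = (w*w - 13)*((-8 - 5)/(5 - 4) + w) = (w**2 - 13)*(-13/1 + w) = (-13 + w**2)*(1*(-13) + w) = (-13 + w**2)*(-13 + w) = (-13 + w)*(-13 + w**2))
u = -4 (u = 4*(-1) = -4)
u*Y(126) = -4*(169 + 126**3 - 13*126 - 13*126**2) = -4*(169 + 2000376 - 1638 - 13*15876) = -4*(169 + 2000376 - 1638 - 206388) = -4*1792519 = -7170076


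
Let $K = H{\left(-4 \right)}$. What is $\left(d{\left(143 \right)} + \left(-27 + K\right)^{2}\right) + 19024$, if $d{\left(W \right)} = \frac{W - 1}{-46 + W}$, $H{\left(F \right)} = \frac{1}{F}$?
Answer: $\frac{30679977}{1552} \approx 19768.0$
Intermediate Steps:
$K = - \frac{1}{4}$ ($K = \frac{1}{-4} = - \frac{1}{4} \approx -0.25$)
$d{\left(W \right)} = \frac{-1 + W}{-46 + W}$
$\left(d{\left(143 \right)} + \left(-27 + K\right)^{2}\right) + 19024 = \left(\frac{-1 + 143}{-46 + 143} + \left(-27 - \frac{1}{4}\right)^{2}\right) + 19024 = \left(\frac{1}{97} \cdot 142 + \left(- \frac{109}{4}\right)^{2}\right) + 19024 = \left(\frac{1}{97} \cdot 142 + \frac{11881}{16}\right) + 19024 = \left(\frac{142}{97} + \frac{11881}{16}\right) + 19024 = \frac{1154729}{1552} + 19024 = \frac{30679977}{1552}$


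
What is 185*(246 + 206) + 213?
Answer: 83833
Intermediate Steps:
185*(246 + 206) + 213 = 185*452 + 213 = 83620 + 213 = 83833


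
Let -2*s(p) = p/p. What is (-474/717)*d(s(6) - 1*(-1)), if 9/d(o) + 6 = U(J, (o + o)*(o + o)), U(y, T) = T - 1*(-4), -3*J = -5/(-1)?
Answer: 1422/239 ≈ 5.9498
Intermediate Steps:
J = -5/3 (J = -(-5)/(3*(-1)) = -(-5)*(-1)/3 = -⅓*5 = -5/3 ≈ -1.6667)
s(p) = -½ (s(p) = -p/(2*p) = -½*1 = -½)
U(y, T) = 4 + T (U(y, T) = T + 4 = 4 + T)
d(o) = 9/(-2 + 4*o²) (d(o) = 9/(-6 + (4 + (o + o)*(o + o))) = 9/(-6 + (4 + (2*o)*(2*o))) = 9/(-6 + (4 + 4*o²)) = 9/(-2 + 4*o²))
(-474/717)*d(s(6) - 1*(-1)) = (-474/717)*(9/(2*(-1 + 2*(-½ - 1*(-1))²))) = (-474*1/717)*(9/(2*(-1 + 2*(-½ + 1)²))) = -711/(239*(-1 + 2*(½)²)) = -711/(239*(-1 + 2*(¼))) = -711/(239*(-1 + ½)) = -711/(239*(-½)) = -711*(-2)/239 = -158/239*(-9) = 1422/239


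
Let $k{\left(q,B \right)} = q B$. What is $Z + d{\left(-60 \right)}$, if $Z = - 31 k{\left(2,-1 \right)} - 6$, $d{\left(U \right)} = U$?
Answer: $-4$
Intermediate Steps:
$k{\left(q,B \right)} = B q$
$Z = 56$ ($Z = - 31 \left(\left(-1\right) 2\right) - 6 = \left(-31\right) \left(-2\right) - 6 = 62 - 6 = 56$)
$Z + d{\left(-60 \right)} = 56 - 60 = -4$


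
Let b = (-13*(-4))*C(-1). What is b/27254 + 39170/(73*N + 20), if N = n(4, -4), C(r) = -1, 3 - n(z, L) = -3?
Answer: 266878841/3120583 ≈ 85.522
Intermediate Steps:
n(z, L) = 6 (n(z, L) = 3 - 1*(-3) = 3 + 3 = 6)
N = 6
b = -52 (b = -13*(-4)*(-1) = 52*(-1) = -52)
b/27254 + 39170/(73*N + 20) = -52/27254 + 39170/(73*6 + 20) = -52*1/27254 + 39170/(438 + 20) = -26/13627 + 39170/458 = -26/13627 + 39170*(1/458) = -26/13627 + 19585/229 = 266878841/3120583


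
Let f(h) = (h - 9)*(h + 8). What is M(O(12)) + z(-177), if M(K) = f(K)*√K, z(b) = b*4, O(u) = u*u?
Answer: 245532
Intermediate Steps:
f(h) = (-9 + h)*(8 + h)
O(u) = u²
z(b) = 4*b
M(K) = √K*(-72 + K² - K) (M(K) = (-72 + K² - K)*√K = √K*(-72 + K² - K))
M(O(12)) + z(-177) = √(12²)*(-72 + (12²)² - 1*12²) + 4*(-177) = √144*(-72 + 144² - 1*144) - 708 = 12*(-72 + 20736 - 144) - 708 = 12*20520 - 708 = 246240 - 708 = 245532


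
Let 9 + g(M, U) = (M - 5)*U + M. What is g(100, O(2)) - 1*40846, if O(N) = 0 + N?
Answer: -40565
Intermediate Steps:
O(N) = N
g(M, U) = -9 + M + U*(-5 + M) (g(M, U) = -9 + ((M - 5)*U + M) = -9 + ((-5 + M)*U + M) = -9 + (U*(-5 + M) + M) = -9 + (M + U*(-5 + M)) = -9 + M + U*(-5 + M))
g(100, O(2)) - 1*40846 = (-9 + 100 - 5*2 + 100*2) - 1*40846 = (-9 + 100 - 10 + 200) - 40846 = 281 - 40846 = -40565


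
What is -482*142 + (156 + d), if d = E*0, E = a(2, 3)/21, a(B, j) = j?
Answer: -68288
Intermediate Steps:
E = ⅐ (E = 3/21 = 3*(1/21) = ⅐ ≈ 0.14286)
d = 0 (d = (⅐)*0 = 0)
-482*142 + (156 + d) = -482*142 + (156 + 0) = -68444 + 156 = -68288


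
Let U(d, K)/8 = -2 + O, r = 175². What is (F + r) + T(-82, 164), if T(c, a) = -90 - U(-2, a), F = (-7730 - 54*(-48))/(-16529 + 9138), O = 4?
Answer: 225571067/7391 ≈ 30520.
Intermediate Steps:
r = 30625
F = 5138/7391 (F = (-7730 + 2592)/(-7391) = -5138*(-1/7391) = 5138/7391 ≈ 0.69517)
U(d, K) = 16 (U(d, K) = 8*(-2 + 4) = 8*2 = 16)
T(c, a) = -106 (T(c, a) = -90 - 1*16 = -90 - 16 = -106)
(F + r) + T(-82, 164) = (5138/7391 + 30625) - 106 = 226354513/7391 - 106 = 225571067/7391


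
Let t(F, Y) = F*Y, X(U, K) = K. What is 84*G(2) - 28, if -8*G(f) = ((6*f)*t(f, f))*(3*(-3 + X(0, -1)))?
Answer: 6020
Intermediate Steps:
G(f) = 9*f³ (G(f) = -(6*f)*(f*f)*3*(-3 - 1)/8 = -(6*f)*f²*3*(-4)/8 = -6*f³*(-12)/8 = -(-9)*f³ = 9*f³)
84*G(2) - 28 = 84*(9*2³) - 28 = 84*(9*8) - 28 = 84*72 - 28 = 6048 - 28 = 6020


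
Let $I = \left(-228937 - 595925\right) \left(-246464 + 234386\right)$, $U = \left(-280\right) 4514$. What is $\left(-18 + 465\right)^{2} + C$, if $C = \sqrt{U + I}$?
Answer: $199809 + 2 \sqrt{2490354829} \approx 2.9962 \cdot 10^{5}$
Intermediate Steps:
$U = -1263920$
$I = 9962683236$ ($I = \left(-824862\right) \left(-12078\right) = 9962683236$)
$C = 2 \sqrt{2490354829}$ ($C = \sqrt{-1263920 + 9962683236} = \sqrt{9961419316} = 2 \sqrt{2490354829} \approx 99807.0$)
$\left(-18 + 465\right)^{2} + C = \left(-18 + 465\right)^{2} + 2 \sqrt{2490354829} = 447^{2} + 2 \sqrt{2490354829} = 199809 + 2 \sqrt{2490354829}$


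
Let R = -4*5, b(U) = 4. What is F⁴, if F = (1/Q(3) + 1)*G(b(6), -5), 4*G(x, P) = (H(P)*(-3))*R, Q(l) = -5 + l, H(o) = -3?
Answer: 4100625/16 ≈ 2.5629e+5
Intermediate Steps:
R = -20
G(x, P) = -45 (G(x, P) = (-3*(-3)*(-20))/4 = (9*(-20))/4 = (¼)*(-180) = -45)
F = -45/2 (F = (1/(-5 + 3) + 1)*(-45) = (1/(-2) + 1)*(-45) = (-½ + 1)*(-45) = (½)*(-45) = -45/2 ≈ -22.500)
F⁴ = (-45/2)⁴ = 4100625/16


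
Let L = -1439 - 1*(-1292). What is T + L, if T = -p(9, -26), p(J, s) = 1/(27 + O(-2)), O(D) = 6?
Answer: -4852/33 ≈ -147.03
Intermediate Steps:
p(J, s) = 1/33 (p(J, s) = 1/(27 + 6) = 1/33)
L = -147 (L = -1439 + 1292 = -147)
T = -1/33 (T = -1*1/33 = -1/33 ≈ -0.030303)
T + L = -1/33 - 147 = -4852/33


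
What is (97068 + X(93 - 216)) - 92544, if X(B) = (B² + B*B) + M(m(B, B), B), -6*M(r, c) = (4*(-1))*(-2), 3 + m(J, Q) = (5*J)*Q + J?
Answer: 104342/3 ≈ 34781.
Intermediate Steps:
m(J, Q) = -3 + J + 5*J*Q (m(J, Q) = -3 + ((5*J)*Q + J) = -3 + (5*J*Q + J) = -3 + (J + 5*J*Q) = -3 + J + 5*J*Q)
M(r, c) = -4/3 (M(r, c) = -4*(-1)*(-2)/6 = -(-2)*(-2)/3 = -⅙*8 = -4/3)
X(B) = -4/3 + 2*B² (X(B) = (B² + B*B) - 4/3 = (B² + B²) - 4/3 = 2*B² - 4/3 = -4/3 + 2*B²)
(97068 + X(93 - 216)) - 92544 = (97068 + (-4/3 + 2*(93 - 216)²)) - 92544 = (97068 + (-4/3 + 2*(-123)²)) - 92544 = (97068 + (-4/3 + 2*15129)) - 92544 = (97068 + (-4/3 + 30258)) - 92544 = (97068 + 90770/3) - 92544 = 381974/3 - 92544 = 104342/3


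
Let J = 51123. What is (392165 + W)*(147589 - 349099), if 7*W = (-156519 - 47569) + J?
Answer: -522352206900/7 ≈ -7.4622e+10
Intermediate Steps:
W = -152965/7 (W = ((-156519 - 47569) + 51123)/7 = (-204088 + 51123)/7 = (⅐)*(-152965) = -152965/7 ≈ -21852.)
(392165 + W)*(147589 - 349099) = (392165 - 152965/7)*(147589 - 349099) = (2592190/7)*(-201510) = -522352206900/7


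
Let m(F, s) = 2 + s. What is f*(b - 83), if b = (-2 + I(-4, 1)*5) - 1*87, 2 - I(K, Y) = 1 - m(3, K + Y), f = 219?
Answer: -37668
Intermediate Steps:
I(K, Y) = 3 + K + Y (I(K, Y) = 2 - (1 - (2 + (K + Y))) = 2 - (1 - (2 + K + Y)) = 2 - (1 + (-2 - K - Y)) = 2 - (-1 - K - Y) = 2 + (1 + K + Y) = 3 + K + Y)
b = -89 (b = (-2 + (3 - 4 + 1)*5) - 1*87 = (-2 + 0*5) - 87 = (-2 + 0) - 87 = -2 - 87 = -89)
f*(b - 83) = 219*(-89 - 83) = 219*(-172) = -37668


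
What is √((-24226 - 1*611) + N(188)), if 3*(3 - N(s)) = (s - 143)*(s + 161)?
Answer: 3*I*√3341 ≈ 173.4*I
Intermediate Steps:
N(s) = 3 - (-143 + s)*(161 + s)/3 (N(s) = 3 - (s - 143)*(s + 161)/3 = 3 - (-143 + s)*(161 + s)/3)
√((-24226 - 1*611) + N(188)) = √((-24226 - 1*611) + (23032/3 - 6*188 - ⅓*188²)) = √((-24226 - 611) + (23032/3 - 1128 - ⅓*35344)) = √(-24837 + (23032/3 - 1128 - 35344/3)) = √(-24837 - 5232) = √(-30069) = 3*I*√3341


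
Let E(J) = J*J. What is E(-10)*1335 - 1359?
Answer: 132141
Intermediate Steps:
E(J) = J²
E(-10)*1335 - 1359 = (-10)²*1335 - 1359 = 100*1335 - 1359 = 133500 - 1359 = 132141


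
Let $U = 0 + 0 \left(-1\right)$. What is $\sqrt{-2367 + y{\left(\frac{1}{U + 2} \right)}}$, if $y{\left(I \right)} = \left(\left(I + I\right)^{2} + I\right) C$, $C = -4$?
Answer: $i \sqrt{2373} \approx 48.713 i$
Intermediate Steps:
$U = 0$ ($U = 0 + 0 = 0$)
$y{\left(I \right)} = - 16 I^{2} - 4 I$ ($y{\left(I \right)} = \left(\left(I + I\right)^{2} + I\right) \left(-4\right) = \left(\left(2 I\right)^{2} + I\right) \left(-4\right) = \left(4 I^{2} + I\right) \left(-4\right) = \left(I + 4 I^{2}\right) \left(-4\right) = - 16 I^{2} - 4 I$)
$\sqrt{-2367 + y{\left(\frac{1}{U + 2} \right)}} = \sqrt{-2367 - \frac{4 \left(1 + \frac{4}{0 + 2}\right)}{0 + 2}} = \sqrt{-2367 - \frac{4 \left(1 + \frac{4}{2}\right)}{2}} = \sqrt{-2367 - 2 \left(1 + 4 \cdot \frac{1}{2}\right)} = \sqrt{-2367 - 2 \left(1 + 2\right)} = \sqrt{-2367 - 2 \cdot 3} = \sqrt{-2367 - 6} = \sqrt{-2373} = i \sqrt{2373}$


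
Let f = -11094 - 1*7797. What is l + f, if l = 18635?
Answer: -256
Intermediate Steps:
f = -18891 (f = -11094 - 7797 = -18891)
l + f = 18635 - 18891 = -256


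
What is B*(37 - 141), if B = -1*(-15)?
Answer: -1560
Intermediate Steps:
B = 15
B*(37 - 141) = 15*(37 - 141) = 15*(-104) = -1560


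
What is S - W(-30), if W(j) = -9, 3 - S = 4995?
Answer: -4983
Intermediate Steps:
S = -4992 (S = 3 - 1*4995 = 3 - 4995 = -4992)
S - W(-30) = -4992 - 1*(-9) = -4992 + 9 = -4983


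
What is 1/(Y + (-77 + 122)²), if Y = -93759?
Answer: -1/91734 ≈ -1.0901e-5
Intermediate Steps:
1/(Y + (-77 + 122)²) = 1/(-93759 + (-77 + 122)²) = 1/(-93759 + 45²) = 1/(-93759 + 2025) = 1/(-91734) = -1/91734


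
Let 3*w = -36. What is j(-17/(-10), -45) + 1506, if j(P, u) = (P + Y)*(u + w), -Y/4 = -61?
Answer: -124989/10 ≈ -12499.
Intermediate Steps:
Y = 244 (Y = -4*(-61) = 244)
w = -12 (w = (1/3)*(-36) = -12)
j(P, u) = (-12 + u)*(244 + P) (j(P, u) = (P + 244)*(u - 12) = (244 + P)*(-12 + u) = (-12 + u)*(244 + P))
j(-17/(-10), -45) + 1506 = (-2928 - (-204)/(-10) + 244*(-45) - 17/(-10)*(-45)) + 1506 = (-2928 - (-204)*(-1)/10 - 10980 - 17*(-1/10)*(-45)) + 1506 = (-2928 - 12*17/10 - 10980 + (17/10)*(-45)) + 1506 = (-2928 - 102/5 - 10980 - 153/2) + 1506 = -140049/10 + 1506 = -124989/10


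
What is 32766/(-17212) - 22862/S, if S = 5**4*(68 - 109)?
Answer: -223064003/220528750 ≈ -1.0115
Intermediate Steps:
S = -25625 (S = 625*(-41) = -25625)
32766/(-17212) - 22862/S = 32766/(-17212) - 22862/(-25625) = 32766*(-1/17212) - 22862*(-1/25625) = -16383/8606 + 22862/25625 = -223064003/220528750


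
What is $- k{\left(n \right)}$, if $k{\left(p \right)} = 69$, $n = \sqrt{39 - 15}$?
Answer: $-69$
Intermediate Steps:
$n = 2 \sqrt{6}$ ($n = \sqrt{24} = 2 \sqrt{6} \approx 4.899$)
$- k{\left(n \right)} = \left(-1\right) 69 = -69$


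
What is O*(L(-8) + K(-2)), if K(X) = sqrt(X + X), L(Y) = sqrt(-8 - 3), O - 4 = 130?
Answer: 134*I*(2 + sqrt(11)) ≈ 712.43*I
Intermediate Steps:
O = 134 (O = 4 + 130 = 134)
L(Y) = I*sqrt(11) (L(Y) = sqrt(-11) = I*sqrt(11))
K(X) = sqrt(2)*sqrt(X) (K(X) = sqrt(2*X) = sqrt(2)*sqrt(X))
O*(L(-8) + K(-2)) = 134*(I*sqrt(11) + sqrt(2)*sqrt(-2)) = 134*(I*sqrt(11) + sqrt(2)*(I*sqrt(2))) = 134*(I*sqrt(11) + 2*I) = 134*(2*I + I*sqrt(11)) = 268*I + 134*I*sqrt(11)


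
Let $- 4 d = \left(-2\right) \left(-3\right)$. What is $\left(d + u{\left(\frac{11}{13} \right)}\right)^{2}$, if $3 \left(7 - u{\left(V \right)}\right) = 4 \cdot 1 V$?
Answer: $\frac{116281}{6084} \approx 19.113$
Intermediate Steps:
$u{\left(V \right)} = 7 - \frac{4 V}{3}$ ($u{\left(V \right)} = 7 - \frac{4 \cdot 1 V}{3} = 7 - \frac{4 V}{3}$)
$d = - \frac{3}{2}$ ($d = - \frac{\left(-2\right) \left(-3\right)}{4} = \left(- \frac{1}{4}\right) 6 = - \frac{3}{2} \approx -1.5$)
$\left(d + u{\left(\frac{11}{13} \right)}\right)^{2} = \left(- \frac{3}{2} + \left(7 - \frac{4 \cdot \frac{11}{13}}{3}\right)\right)^{2} = \left(- \frac{3}{2} + \left(7 - \frac{4 \cdot 11 \cdot \frac{1}{13}}{3}\right)\right)^{2} = \left(- \frac{3}{2} + \left(7 - \frac{44}{39}\right)\right)^{2} = \left(- \frac{3}{2} + \frac{229}{39}\right)^{2} = \left(\frac{341}{78}\right)^{2} = \frac{116281}{6084}$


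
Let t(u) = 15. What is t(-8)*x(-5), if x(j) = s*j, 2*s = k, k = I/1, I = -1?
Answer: 75/2 ≈ 37.500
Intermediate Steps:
k = -1 (k = -1/1 = -1*1 = -1)
s = -½ (s = (½)*(-1) = -½ ≈ -0.50000)
x(j) = -j/2
t(-8)*x(-5) = 15*(-½*(-5)) = 15*(5/2) = 75/2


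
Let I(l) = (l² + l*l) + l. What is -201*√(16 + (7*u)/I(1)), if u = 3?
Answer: -201*√23 ≈ -963.96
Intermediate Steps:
I(l) = l + 2*l² (I(l) = (l² + l²) + l = 2*l² + l = l + 2*l²)
-201*√(16 + (7*u)/I(1)) = -201*√(16 + (7*3)/((1*(1 + 2*1)))) = -201*√(16 + 21/((1*(1 + 2)))) = -201*√(16 + 21/((1*3))) = -201*√(16 + 21/3) = -201*√(16 + 21*(⅓)) = -201*√(16 + 7) = -201*√23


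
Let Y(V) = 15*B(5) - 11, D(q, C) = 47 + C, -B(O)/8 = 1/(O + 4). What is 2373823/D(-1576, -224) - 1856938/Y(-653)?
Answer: 812744999/12921 ≈ 62901.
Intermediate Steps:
B(O) = -8/(4 + O) (B(O) = -8/(O + 4) = -8/(4 + O))
Y(V) = -73/3 (Y(V) = 15*(-8/(4 + 5)) - 11 = 15*(-8/9) - 11 = -40/3 - 11 = -73/3)
2373823/D(-1576, -224) - 1856938/Y(-653) = 2373823/(47 - 224) - 1856938/(-73/3) = 2373823/(-177) - 1856938*(-3/73) = 2373823*(-1/177) + 5570814/73 = -2373823/177 + 5570814/73 = 812744999/12921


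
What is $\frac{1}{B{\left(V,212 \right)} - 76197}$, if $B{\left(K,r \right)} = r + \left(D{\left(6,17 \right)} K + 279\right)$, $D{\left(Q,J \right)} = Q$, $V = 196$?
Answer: $- \frac{1}{74530} \approx -1.3417 \cdot 10^{-5}$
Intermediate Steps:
$B{\left(K,r \right)} = 279 + r + 6 K$ ($B{\left(K,r \right)} = r + \left(6 K + 279\right) = r + \left(279 + 6 K\right) = 279 + r + 6 K$)
$\frac{1}{B{\left(V,212 \right)} - 76197} = \frac{1}{\left(279 + 212 + 6 \cdot 196\right) - 76197} = \frac{1}{\left(279 + 212 + 1176\right) - 76197} = \frac{1}{1667 - 76197} = \frac{1}{-74530} = - \frac{1}{74530}$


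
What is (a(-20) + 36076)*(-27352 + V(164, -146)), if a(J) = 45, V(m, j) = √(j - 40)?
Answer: -987981592 + 36121*I*√186 ≈ -9.8798e+8 + 4.9263e+5*I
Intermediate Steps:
V(m, j) = √(-40 + j)
(a(-20) + 36076)*(-27352 + V(164, -146)) = (45 + 36076)*(-27352 + √(-40 - 146)) = 36121*(-27352 + √(-186)) = 36121*(-27352 + I*√186) = -987981592 + 36121*I*√186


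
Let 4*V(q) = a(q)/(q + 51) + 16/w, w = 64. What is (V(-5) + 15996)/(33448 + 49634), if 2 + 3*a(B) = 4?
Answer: 17659657/91722528 ≈ 0.19253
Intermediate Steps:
a(B) = 2/3 (a(B) = -2/3 + (1/3)*4 = -2/3 + 4/3 = 2/3)
V(q) = 1/16 + 1/(6*(51 + q)) (V(q) = (2/(3*(q + 51)) + 16/64)/4 = (2/(3*(51 + q)) + 16*(1/64))/4 = (2/(3*(51 + q)) + 1/4)/4 = (1/4 + 2/(3*(51 + q)))/4 = 1/16 + 1/(6*(51 + q)))
(V(-5) + 15996)/(33448 + 49634) = ((161 + 3*(-5))/(48*(51 - 5)) + 15996)/(33448 + 49634) = ((1/48)*(161 - 15)/46 + 15996)/83082 = ((1/48)*(1/46)*146 + 15996)*(1/83082) = (73/1104 + 15996)*(1/83082) = (17659657/1104)*(1/83082) = 17659657/91722528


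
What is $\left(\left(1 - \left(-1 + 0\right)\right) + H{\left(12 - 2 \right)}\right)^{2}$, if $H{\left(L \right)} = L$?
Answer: $144$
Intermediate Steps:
$\left(\left(1 - \left(-1 + 0\right)\right) + H{\left(12 - 2 \right)}\right)^{2} = \left(\left(1 - \left(-1 + 0\right)\right) + \left(12 - 2\right)\right)^{2} = \left(\left(1 - -1\right) + \left(12 - 2\right)\right)^{2} = \left(\left(1 + 1\right) + 10\right)^{2} = \left(2 + 10\right)^{2} = 12^{2} = 144$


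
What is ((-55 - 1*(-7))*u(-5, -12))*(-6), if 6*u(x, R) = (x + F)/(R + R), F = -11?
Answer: 32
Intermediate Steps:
u(x, R) = (-11 + x)/(12*R) (u(x, R) = ((x - 11)/(R + R))/6 = ((-11 + x)/((2*R)))/6 = ((-11 + x)*(1/(2*R)))/6 = ((-11 + x)/(2*R))/6 = (-11 + x)/(12*R))
((-55 - 1*(-7))*u(-5, -12))*(-6) = ((-55 - 1*(-7))*((1/12)*(-11 - 5)/(-12)))*(-6) = ((-55 + 7)*((1/12)*(-1/12)*(-16)))*(-6) = -48*⅑*(-6) = -16/3*(-6) = 32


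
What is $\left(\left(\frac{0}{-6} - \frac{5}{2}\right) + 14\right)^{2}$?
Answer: $\frac{529}{4} \approx 132.25$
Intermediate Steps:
$\left(\left(\frac{0}{-6} - \frac{5}{2}\right) + 14\right)^{2} = \left(\left(0 \left(- \frac{1}{6}\right) - \frac{5}{2}\right) + 14\right)^{2} = \left(\left(0 - \frac{5}{2}\right) + 14\right)^{2} = \left(- \frac{5}{2} + 14\right)^{2} = \left(\frac{23}{2}\right)^{2} = \frac{529}{4}$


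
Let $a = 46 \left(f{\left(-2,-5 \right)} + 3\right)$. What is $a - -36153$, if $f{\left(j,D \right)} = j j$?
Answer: $36475$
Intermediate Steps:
$f{\left(j,D \right)} = j^{2}$
$a = 322$ ($a = 46 \left(\left(-2\right)^{2} + 3\right) = 46 \left(4 + 3\right) = 46 \cdot 7 = 322$)
$a - -36153 = 322 - -36153 = 322 + 36153 = 36475$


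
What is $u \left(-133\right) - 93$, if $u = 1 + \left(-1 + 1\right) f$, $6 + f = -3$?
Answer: $-226$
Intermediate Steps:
$f = -9$ ($f = -6 - 3 = -9$)
$u = 1$ ($u = 1 + \left(-1 + 1\right) \left(-9\right) = 1 + 0 \left(-9\right) = 1 + 0 = 1$)
$u \left(-133\right) - 93 = 1 \left(-133\right) - 93 = -133 - 93 = -226$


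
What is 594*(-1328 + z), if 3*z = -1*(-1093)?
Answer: -572418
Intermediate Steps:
z = 1093/3 (z = (-1*(-1093))/3 = (⅓)*1093 = 1093/3 ≈ 364.33)
594*(-1328 + z) = 594*(-1328 + 1093/3) = 594*(-2891/3) = -572418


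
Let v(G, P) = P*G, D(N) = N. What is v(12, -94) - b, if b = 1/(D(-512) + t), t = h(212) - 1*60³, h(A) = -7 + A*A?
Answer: -193536599/171575 ≈ -1128.0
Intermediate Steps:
v(G, P) = G*P
h(A) = -7 + A²
t = -171063 (t = (-7 + 212²) - 1*60³ = (-7 + 44944) - 1*216000 = 44937 - 216000 = -171063)
b = -1/171575 (b = 1/(-512 - 171063) = 1/(-171575) = -1/171575 ≈ -5.8284e-6)
v(12, -94) - b = 12*(-94) - 1*(-1/171575) = -1128 + 1/171575 = -193536599/171575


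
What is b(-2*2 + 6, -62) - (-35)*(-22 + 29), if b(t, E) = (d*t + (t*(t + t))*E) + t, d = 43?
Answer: -163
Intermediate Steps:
b(t, E) = 44*t + 2*E*t**2 (b(t, E) = (43*t + (t*(t + t))*E) + t = (43*t + (t*(2*t))*E) + t = (43*t + (2*t**2)*E) + t = (43*t + 2*E*t**2) + t = 44*t + 2*E*t**2)
b(-2*2 + 6, -62) - (-35)*(-22 + 29) = 2*(-2*2 + 6)*(22 - 62*(-2*2 + 6)) - (-35)*(-22 + 29) = 2*(-4 + 6)*(22 - 62*(-4 + 6)) - (-35)*7 = 2*2*(22 - 62*2) - 1*(-245) = 2*2*(22 - 124) + 245 = 2*2*(-102) + 245 = -408 + 245 = -163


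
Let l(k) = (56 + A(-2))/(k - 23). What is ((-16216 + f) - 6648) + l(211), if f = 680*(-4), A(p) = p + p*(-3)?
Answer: -1202433/47 ≈ -25584.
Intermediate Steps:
A(p) = -2*p (A(p) = p - 3*p = -2*p)
l(k) = 60/(-23 + k) (l(k) = (56 - 2*(-2))/(k - 23) = (56 + 4)/(-23 + k) = 60/(-23 + k))
f = -2720
((-16216 + f) - 6648) + l(211) = ((-16216 - 2720) - 6648) + 60/(-23 + 211) = (-18936 - 6648) + 60/188 = -25584 + 60*(1/188) = -25584 + 15/47 = -1202433/47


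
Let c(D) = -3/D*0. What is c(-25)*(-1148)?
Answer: 0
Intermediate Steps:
c(D) = 0
c(-25)*(-1148) = 0*(-1148) = 0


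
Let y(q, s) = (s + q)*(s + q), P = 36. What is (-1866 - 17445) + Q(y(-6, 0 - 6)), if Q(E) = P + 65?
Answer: -19210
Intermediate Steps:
y(q, s) = (q + s)² (y(q, s) = (q + s)*(q + s) = (q + s)²)
Q(E) = 101 (Q(E) = 36 + 65 = 101)
(-1866 - 17445) + Q(y(-6, 0 - 6)) = (-1866 - 17445) + 101 = -19311 + 101 = -19210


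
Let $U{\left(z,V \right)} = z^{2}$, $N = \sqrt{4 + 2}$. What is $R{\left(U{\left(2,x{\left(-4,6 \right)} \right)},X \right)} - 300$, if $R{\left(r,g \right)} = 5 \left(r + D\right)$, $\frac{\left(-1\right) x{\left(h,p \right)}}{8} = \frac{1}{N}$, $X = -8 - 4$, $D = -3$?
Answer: $-295$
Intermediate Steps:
$X = -12$ ($X = -8 - 4 = -12$)
$N = \sqrt{6} \approx 2.4495$
$x{\left(h,p \right)} = - \frac{4 \sqrt{6}}{3}$ ($x{\left(h,p \right)} = - \frac{8}{\sqrt{6}} = - 8 \frac{\sqrt{6}}{6} = - \frac{4 \sqrt{6}}{3}$)
$R{\left(r,g \right)} = -15 + 5 r$ ($R{\left(r,g \right)} = 5 \left(r - 3\right) = 5 \left(-3 + r\right) = -15 + 5 r$)
$R{\left(U{\left(2,x{\left(-4,6 \right)} \right)},X \right)} - 300 = \left(-15 + 5 \cdot 2^{2}\right) - 300 = \left(-15 + 5 \cdot 4\right) - 300 = \left(-15 + 20\right) - 300 = 5 - 300 = -295$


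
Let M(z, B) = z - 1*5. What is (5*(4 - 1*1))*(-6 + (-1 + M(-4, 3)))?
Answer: -240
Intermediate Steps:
M(z, B) = -5 + z (M(z, B) = z - 5 = -5 + z)
(5*(4 - 1*1))*(-6 + (-1 + M(-4, 3))) = (5*(4 - 1*1))*(-6 + (-1 + (-5 - 4))) = (5*(4 - 1))*(-6 + (-1 - 9)) = (5*3)*(-6 - 10) = 15*(-16) = -240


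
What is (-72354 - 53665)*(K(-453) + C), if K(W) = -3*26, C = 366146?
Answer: -46131523292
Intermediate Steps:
K(W) = -78
(-72354 - 53665)*(K(-453) + C) = (-72354 - 53665)*(-78 + 366146) = -126019*366068 = -46131523292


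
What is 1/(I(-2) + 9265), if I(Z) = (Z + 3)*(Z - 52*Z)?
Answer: 1/9367 ≈ 0.00010676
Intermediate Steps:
I(Z) = -51*Z*(3 + Z) (I(Z) = (3 + Z)*(-51*Z) = -51*Z*(3 + Z))
1/(I(-2) + 9265) = 1/(-51*(-2)*(3 - 2) + 9265) = 1/(-51*(-2)*1 + 9265) = 1/(102 + 9265) = 1/9367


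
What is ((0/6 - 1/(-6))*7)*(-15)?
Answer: -35/2 ≈ -17.500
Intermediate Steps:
((0/6 - 1/(-6))*7)*(-15) = ((0*(1/6) - 1*(-1/6))*7)*(-15) = ((0 + 1/6)*7)*(-15) = ((1/6)*7)*(-15) = (7/6)*(-15) = -35/2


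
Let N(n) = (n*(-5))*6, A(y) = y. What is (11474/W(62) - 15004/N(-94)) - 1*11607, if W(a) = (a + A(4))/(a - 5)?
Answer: -13206431/7755 ≈ -1703.0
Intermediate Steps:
N(n) = -30*n (N(n) = -5*n*6 = -30*n)
W(a) = (4 + a)/(-5 + a) (W(a) = (a + 4)/(a - 5) = (4 + a)/(-5 + a))
(11474/W(62) - 15004/N(-94)) - 1*11607 = (11474/(((4 + 62)/(-5 + 62))) - 15004/((-30*(-94)))) - 1*11607 = (11474/((66/57)) - 15004/2820) - 11607 = (11474/(((1/57)*66)) - 15004*1/2820) - 11607 = (11474/(22/19) - 3751/705) - 11607 = (11474*(19/22) - 3751/705) - 11607 = (109003/11 - 3751/705) - 11607 = 76805854/7755 - 11607 = -13206431/7755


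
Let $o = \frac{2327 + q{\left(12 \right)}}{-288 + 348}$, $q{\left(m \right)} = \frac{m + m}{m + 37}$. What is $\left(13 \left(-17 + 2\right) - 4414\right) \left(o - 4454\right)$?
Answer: $\frac{59828106217}{2940} \approx 2.035 \cdot 10^{7}$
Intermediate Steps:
$q{\left(m \right)} = \frac{2 m}{37 + m}$
$o = \frac{114047}{2940}$ ($o = \frac{2327 + 2 \cdot 12 \frac{1}{37 + 12}}{-288 + 348} = \frac{2327 + 2 \cdot 12 \cdot \frac{1}{49}}{60} = \left(2327 + 2 \cdot 12 \cdot \frac{1}{49}\right) \frac{1}{60} = \left(2327 + \frac{24}{49}\right) \frac{1}{60} = \frac{114047}{49} \cdot \frac{1}{60} = \frac{114047}{2940} \approx 38.792$)
$\left(13 \left(-17 + 2\right) - 4414\right) \left(o - 4454\right) = \left(13 \left(-17 + 2\right) - 4414\right) \left(\frac{114047}{2940} - 4454\right) = \left(13 \left(-15\right) - 4414\right) \left(- \frac{12980713}{2940}\right) = \left(-195 - 4414\right) \left(- \frac{12980713}{2940}\right) = \left(-4609\right) \left(- \frac{12980713}{2940}\right) = \frac{59828106217}{2940}$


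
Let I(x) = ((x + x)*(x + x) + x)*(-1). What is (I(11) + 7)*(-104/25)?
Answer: 50752/25 ≈ 2030.1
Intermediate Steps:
I(x) = -x - 4*x**2 (I(x) = ((2*x)*(2*x) + x)*(-1) = (4*x**2 + x)*(-1) = (x + 4*x**2)*(-1) = -x - 4*x**2)
(I(11) + 7)*(-104/25) = (-1*11*(1 + 4*11) + 7)*(-104/25) = (-1*11*(1 + 44) + 7)*(-104*1/25) = (-1*11*45 + 7)*(-104/25) = (-495 + 7)*(-104/25) = -488*(-104/25) = 50752/25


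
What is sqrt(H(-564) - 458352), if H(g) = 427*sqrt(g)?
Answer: sqrt(-458352 + 854*I*sqrt(141)) ≈ 7.489 + 677.06*I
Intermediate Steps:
sqrt(H(-564) - 458352) = sqrt(427*sqrt(-564) - 458352) = sqrt(427*(2*I*sqrt(141)) - 458352) = sqrt(854*I*sqrt(141) - 458352) = sqrt(-458352 + 854*I*sqrt(141))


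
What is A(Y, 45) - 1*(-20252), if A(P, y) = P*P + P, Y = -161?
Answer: 46012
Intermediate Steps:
A(P, y) = P + P² (A(P, y) = P² + P = P + P²)
A(Y, 45) - 1*(-20252) = -161*(1 - 161) - 1*(-20252) = -161*(-160) + 20252 = 25760 + 20252 = 46012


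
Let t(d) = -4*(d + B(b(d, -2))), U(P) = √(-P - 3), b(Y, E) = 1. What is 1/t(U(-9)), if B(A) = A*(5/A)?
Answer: -5/76 + √6/76 ≈ -0.033559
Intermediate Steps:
B(A) = 5
U(P) = √(-3 - P)
t(d) = -20 - 4*d (t(d) = -4*(d + 5) = -4*(5 + d) = -20 - 4*d)
1/t(U(-9)) = 1/(-20 - 4*√(-3 - 1*(-9))) = 1/(-20 - 4*√(-3 + 9)) = 1/(-20 - 4*√6)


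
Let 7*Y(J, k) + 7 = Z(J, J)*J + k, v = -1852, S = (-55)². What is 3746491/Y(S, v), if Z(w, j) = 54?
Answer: 26225437/161491 ≈ 162.40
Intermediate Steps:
S = 3025
Y(J, k) = -1 + k/7 + 54*J/7 (Y(J, k) = -1 + (54*J + k)/7 = -1 + (k + 54*J)/7 = -1 + (k/7 + 54*J/7) = -1 + k/7 + 54*J/7)
3746491/Y(S, v) = 3746491/(-1 + (⅐)*(-1852) + (54/7)*3025) = 3746491/(-1 - 1852/7 + 163350/7) = 3746491/(161491/7) = 3746491*(7/161491) = 26225437/161491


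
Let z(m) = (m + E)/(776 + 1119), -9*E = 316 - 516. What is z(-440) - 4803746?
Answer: -16385578358/3411 ≈ -4.8037e+6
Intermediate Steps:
E = 200/9 (E = -(316 - 516)/9 = -⅑*(-200) = 200/9 ≈ 22.222)
z(m) = 40/3411 + m/1895 (z(m) = (m + 200/9)/(776 + 1119) = (200/9 + m)/1895 = (200/9 + m)*(1/1895) = 40/3411 + m/1895)
z(-440) - 4803746 = (40/3411 + (1/1895)*(-440)) - 4803746 = (40/3411 - 88/379) - 4803746 = -752/3411 - 4803746 = -16385578358/3411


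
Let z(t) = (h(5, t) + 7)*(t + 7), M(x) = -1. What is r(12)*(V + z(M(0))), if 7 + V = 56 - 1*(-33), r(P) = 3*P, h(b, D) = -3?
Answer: 3816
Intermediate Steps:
z(t) = 28 + 4*t (z(t) = (-3 + 7)*(t + 7) = 4*(7 + t) = 28 + 4*t)
V = 82 (V = -7 + (56 - 1*(-33)) = -7 + (56 + 33) = -7 + 89 = 82)
r(12)*(V + z(M(0))) = (3*12)*(82 + (28 + 4*(-1))) = 36*(82 + (28 - 4)) = 36*(82 + 24) = 36*106 = 3816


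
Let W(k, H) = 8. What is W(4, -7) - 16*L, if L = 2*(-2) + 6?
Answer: -24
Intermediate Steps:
L = 2 (L = -4 + 6 = 2)
W(4, -7) - 16*L = 8 - 16*2 = 8 - 32 = -24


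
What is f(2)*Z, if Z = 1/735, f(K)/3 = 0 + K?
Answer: 2/245 ≈ 0.0081633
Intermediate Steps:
f(K) = 3*K (f(K) = 3*(0 + K) = 3*K)
Z = 1/735 ≈ 0.0013605
f(2)*Z = (3*2)*(1/735) = 6*(1/735) = 2/245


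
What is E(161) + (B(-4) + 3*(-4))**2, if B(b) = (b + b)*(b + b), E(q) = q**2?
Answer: 28625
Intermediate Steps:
B(b) = 4*b**2 (B(b) = (2*b)*(2*b) = 4*b**2)
E(161) + (B(-4) + 3*(-4))**2 = 161**2 + (4*(-4)**2 + 3*(-4))**2 = 25921 + (4*16 - 12)**2 = 25921 + (64 - 12)**2 = 25921 + 52**2 = 25921 + 2704 = 28625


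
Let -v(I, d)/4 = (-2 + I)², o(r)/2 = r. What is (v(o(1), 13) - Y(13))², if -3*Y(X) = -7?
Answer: 49/9 ≈ 5.4444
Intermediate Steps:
o(r) = 2*r
Y(X) = 7/3 (Y(X) = -⅓*(-7) = 7/3)
v(I, d) = -4*(-2 + I)²
(v(o(1), 13) - Y(13))² = (-4*(-2 + 2*1)² - 1*7/3)² = (-4*(-2 + 2)² - 7/3)² = (-4*0² - 7/3)² = (-4*0 - 7/3)² = (0 - 7/3)² = (-7/3)² = 49/9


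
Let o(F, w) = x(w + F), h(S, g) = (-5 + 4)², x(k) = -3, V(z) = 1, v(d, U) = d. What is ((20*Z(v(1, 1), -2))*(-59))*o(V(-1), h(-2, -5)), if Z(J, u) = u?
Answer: -7080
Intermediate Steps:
h(S, g) = 1 (h(S, g) = (-1)² = 1)
o(F, w) = -3
((20*Z(v(1, 1), -2))*(-59))*o(V(-1), h(-2, -5)) = ((20*(-2))*(-59))*(-3) = -40*(-59)*(-3) = 2360*(-3) = -7080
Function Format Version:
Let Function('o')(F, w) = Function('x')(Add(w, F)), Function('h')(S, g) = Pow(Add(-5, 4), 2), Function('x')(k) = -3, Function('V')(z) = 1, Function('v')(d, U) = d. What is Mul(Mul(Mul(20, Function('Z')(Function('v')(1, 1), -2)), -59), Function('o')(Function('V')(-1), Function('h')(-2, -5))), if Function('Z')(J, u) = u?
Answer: -7080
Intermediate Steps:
Function('h')(S, g) = 1 (Function('h')(S, g) = Pow(-1, 2) = 1)
Function('o')(F, w) = -3
Mul(Mul(Mul(20, Function('Z')(Function('v')(1, 1), -2)), -59), Function('o')(Function('V')(-1), Function('h')(-2, -5))) = Mul(Mul(Mul(20, -2), -59), -3) = Mul(Mul(-40, -59), -3) = Mul(2360, -3) = -7080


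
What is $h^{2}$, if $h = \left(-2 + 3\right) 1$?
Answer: $1$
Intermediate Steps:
$h = 1$ ($h = 1 \cdot 1 = 1$)
$h^{2} = 1^{2} = 1$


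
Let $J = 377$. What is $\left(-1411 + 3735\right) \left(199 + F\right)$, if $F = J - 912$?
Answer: $-780864$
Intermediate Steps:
$F = -535$ ($F = 377 - 912 = -535$)
$\left(-1411 + 3735\right) \left(199 + F\right) = \left(-1411 + 3735\right) \left(199 - 535\right) = 2324 \left(-336\right) = -780864$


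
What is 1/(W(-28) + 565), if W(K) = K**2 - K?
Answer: 1/1377 ≈ 0.00072622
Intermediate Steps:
1/(W(-28) + 565) = 1/(-28*(-1 - 28) + 565) = 1/(-28*(-29) + 565) = 1/(812 + 565) = 1/1377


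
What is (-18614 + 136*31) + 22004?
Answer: 7606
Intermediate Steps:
(-18614 + 136*31) + 22004 = (-18614 + 4216) + 22004 = -14398 + 22004 = 7606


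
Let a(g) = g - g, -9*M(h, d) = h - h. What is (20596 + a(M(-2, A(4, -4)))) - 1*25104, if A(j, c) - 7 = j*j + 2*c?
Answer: -4508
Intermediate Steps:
A(j, c) = 7 + j² + 2*c (A(j, c) = 7 + (j*j + 2*c) = 7 + (j² + 2*c) = 7 + j² + 2*c)
M(h, d) = 0 (M(h, d) = -(h - h)/9 = -⅑*0 = 0)
a(g) = 0
(20596 + a(M(-2, A(4, -4)))) - 1*25104 = (20596 + 0) - 1*25104 = 20596 - 25104 = -4508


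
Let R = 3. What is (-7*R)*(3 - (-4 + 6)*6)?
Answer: 189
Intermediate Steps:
(-7*R)*(3 - (-4 + 6)*6) = (-7*3)*(3 - (-4 + 6)*6) = -21*(3 - 2*6) = -21*(3 - 1*12) = -21*(3 - 12) = -21*(-9) = 189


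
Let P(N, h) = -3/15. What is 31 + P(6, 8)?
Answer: 154/5 ≈ 30.800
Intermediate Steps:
P(N, h) = -1/5 (P(N, h) = -3*1/15 = -1/5)
31 + P(6, 8) = 31 - 1/5 = 154/5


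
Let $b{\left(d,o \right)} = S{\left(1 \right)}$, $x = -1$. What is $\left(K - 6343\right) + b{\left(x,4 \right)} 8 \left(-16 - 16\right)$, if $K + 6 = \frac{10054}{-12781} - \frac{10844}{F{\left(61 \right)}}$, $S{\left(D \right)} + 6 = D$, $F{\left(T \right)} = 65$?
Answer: $- \frac{4350398459}{830765} \approx -5236.6$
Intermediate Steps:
$S{\left(D \right)} = -6 + D$
$b{\left(d,o \right)} = -5$ ($b{\left(d,o \right)} = -6 + 1 = -5$)
$K = - \frac{144235264}{830765}$ ($K = -6 + \left(\frac{10054}{-12781} - \frac{10844}{65}\right) = -6 + \left(10054 \left(- \frac{1}{12781}\right) - \frac{10844}{65}\right) = -6 - \frac{139250674}{830765} = - \frac{144235264}{830765} \approx -173.62$)
$\left(K - 6343\right) + b{\left(x,4 \right)} 8 \left(-16 - 16\right) = \left(- \frac{144235264}{830765} - 6343\right) + \left(-5\right) 8 \left(-16 - 16\right) = - \frac{5413777659}{830765} - 40 \left(-16 - 16\right) = - \frac{5413777659}{830765} - -1280 = - \frac{5413777659}{830765} + 1280 = - \frac{4350398459}{830765}$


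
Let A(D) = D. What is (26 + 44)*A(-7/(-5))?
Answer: 98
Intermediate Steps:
(26 + 44)*A(-7/(-5)) = (26 + 44)*(-7/(-5)) = 70*(-7*(-1/5)) = 70*(7/5) = 98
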